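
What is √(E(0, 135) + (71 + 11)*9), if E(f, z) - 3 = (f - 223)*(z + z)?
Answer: I*√59469 ≈ 243.86*I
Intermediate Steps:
E(f, z) = 3 + 2*z*(-223 + f) (E(f, z) = 3 + (f - 223)*(z + z) = 3 + (-223 + f)*(2*z) = 3 + 2*z*(-223 + f))
√(E(0, 135) + (71 + 11)*9) = √((3 - 446*135 + 2*0*135) + (71 + 11)*9) = √((3 - 60210 + 0) + 82*9) = √(-60207 + 738) = √(-59469) = I*√59469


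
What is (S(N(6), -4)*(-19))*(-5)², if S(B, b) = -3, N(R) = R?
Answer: 1425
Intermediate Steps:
(S(N(6), -4)*(-19))*(-5)² = -3*(-19)*(-5)² = 57*25 = 1425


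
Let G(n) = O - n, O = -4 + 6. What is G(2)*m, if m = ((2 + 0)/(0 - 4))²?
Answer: 0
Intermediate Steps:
O = 2
m = ¼ (m = (2/(-4))² = (2*(-¼))² = (-½)² = ¼ ≈ 0.25000)
G(n) = 2 - n
G(2)*m = (2 - 1*2)*(¼) = (2 - 2)*(¼) = 0*(¼) = 0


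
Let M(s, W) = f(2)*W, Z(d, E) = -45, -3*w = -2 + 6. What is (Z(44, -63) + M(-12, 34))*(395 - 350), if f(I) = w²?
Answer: 695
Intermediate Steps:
w = -4/3 (w = -(-2 + 6)/3 = -⅓*4 = -4/3 ≈ -1.3333)
f(I) = 16/9 (f(I) = (-4/3)² = 16/9)
M(s, W) = 16*W/9
(Z(44, -63) + M(-12, 34))*(395 - 350) = (-45 + (16/9)*34)*(395 - 350) = (-45 + 544/9)*45 = (139/9)*45 = 695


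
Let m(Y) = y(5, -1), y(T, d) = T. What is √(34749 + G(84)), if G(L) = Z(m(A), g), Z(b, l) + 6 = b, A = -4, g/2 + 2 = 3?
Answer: 2*√8687 ≈ 186.41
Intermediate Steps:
g = 2 (g = -4 + 2*3 = -4 + 6 = 2)
m(Y) = 5
Z(b, l) = -6 + b
G(L) = -1 (G(L) = -6 + 5 = -1)
√(34749 + G(84)) = √(34749 - 1) = √34748 = 2*√8687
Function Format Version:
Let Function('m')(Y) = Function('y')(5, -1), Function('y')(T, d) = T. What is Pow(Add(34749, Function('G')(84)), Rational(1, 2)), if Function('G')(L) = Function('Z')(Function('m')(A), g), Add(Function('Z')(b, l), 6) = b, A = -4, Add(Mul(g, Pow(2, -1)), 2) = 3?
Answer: Mul(2, Pow(8687, Rational(1, 2))) ≈ 186.41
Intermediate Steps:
g = 2 (g = Add(-4, Mul(2, 3)) = Add(-4, 6) = 2)
Function('m')(Y) = 5
Function('Z')(b, l) = Add(-6, b)
Function('G')(L) = -1 (Function('G')(L) = Add(-6, 5) = -1)
Pow(Add(34749, Function('G')(84)), Rational(1, 2)) = Pow(Add(34749, -1), Rational(1, 2)) = Pow(34748, Rational(1, 2)) = Mul(2, Pow(8687, Rational(1, 2)))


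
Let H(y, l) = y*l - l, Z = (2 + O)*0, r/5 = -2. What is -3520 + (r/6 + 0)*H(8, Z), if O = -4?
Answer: -3520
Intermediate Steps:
r = -10 (r = 5*(-2) = -10)
Z = 0 (Z = (2 - 4)*0 = -2*0 = 0)
H(y, l) = -l + l*y (H(y, l) = l*y - l = -l + l*y)
-3520 + (r/6 + 0)*H(8, Z) = -3520 + (-10/6 + 0)*(0*(-1 + 8)) = -3520 + (-10*1/6 + 0)*(0*7) = -3520 + (-5/3 + 0)*0 = -3520 - 5/3*0 = -3520 + 0 = -3520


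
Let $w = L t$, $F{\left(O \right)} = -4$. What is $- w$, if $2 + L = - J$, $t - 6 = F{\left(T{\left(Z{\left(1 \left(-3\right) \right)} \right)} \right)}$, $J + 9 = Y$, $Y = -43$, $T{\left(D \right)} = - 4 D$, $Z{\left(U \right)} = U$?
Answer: $-100$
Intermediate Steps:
$J = -52$ ($J = -9 - 43 = -52$)
$t = 2$ ($t = 6 - 4 = 2$)
$L = 50$ ($L = -2 - -52 = -2 + 52 = 50$)
$w = 100$ ($w = 50 \cdot 2 = 100$)
$- w = \left(-1\right) 100 = -100$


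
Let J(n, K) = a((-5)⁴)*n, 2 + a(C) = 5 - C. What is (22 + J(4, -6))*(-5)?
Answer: 12330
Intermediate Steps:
a(C) = 3 - C (a(C) = -2 + (5 - C) = 3 - C)
J(n, K) = -622*n (J(n, K) = (3 - 1*(-5)⁴)*n = (3 - 1*625)*n = (3 - 625)*n = -622*n)
(22 + J(4, -6))*(-5) = (22 - 622*4)*(-5) = (22 - 2488)*(-5) = -2466*(-5) = 12330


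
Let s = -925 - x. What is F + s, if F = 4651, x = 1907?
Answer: 1819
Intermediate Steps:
s = -2832 (s = -925 - 1*1907 = -925 - 1907 = -2832)
F + s = 4651 - 2832 = 1819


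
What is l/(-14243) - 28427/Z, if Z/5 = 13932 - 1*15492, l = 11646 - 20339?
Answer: 472691161/111095400 ≈ 4.2548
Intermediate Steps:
l = -8693
Z = -7800 (Z = 5*(13932 - 1*15492) = 5*(13932 - 15492) = 5*(-1560) = -7800)
l/(-14243) - 28427/Z = -8693/(-14243) - 28427/(-7800) = -8693*(-1/14243) - 28427*(-1/7800) = 8693/14243 + 28427/7800 = 472691161/111095400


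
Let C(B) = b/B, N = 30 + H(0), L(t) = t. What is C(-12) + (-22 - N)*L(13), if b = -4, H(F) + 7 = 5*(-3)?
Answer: -1169/3 ≈ -389.67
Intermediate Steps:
H(F) = -22 (H(F) = -7 + 5*(-3) = -7 - 15 = -22)
N = 8 (N = 30 - 22 = 8)
C(B) = -4/B
C(-12) + (-22 - N)*L(13) = -4/(-12) + (-22 - 1*8)*13 = -4*(-1/12) + (-22 - 8)*13 = 1/3 - 30*13 = 1/3 - 390 = -1169/3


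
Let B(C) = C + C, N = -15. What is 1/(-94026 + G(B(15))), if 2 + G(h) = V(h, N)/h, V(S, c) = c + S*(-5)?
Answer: -2/188067 ≈ -1.0635e-5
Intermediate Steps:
V(S, c) = c - 5*S
B(C) = 2*C
G(h) = -2 + (-15 - 5*h)/h
1/(-94026 + G(B(15))) = 1/(-94026 + (-7 - 15/(2*15))) = 1/(-94026 + (-7 - 15/30)) = 1/(-94026 + (-7 - 15*1/30)) = 1/(-94026 + (-7 - 1/2)) = 1/(-94026 - 15/2) = 1/(-188067/2) = -2/188067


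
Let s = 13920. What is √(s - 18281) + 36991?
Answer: 36991 + 7*I*√89 ≈ 36991.0 + 66.038*I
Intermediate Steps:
√(s - 18281) + 36991 = √(13920 - 18281) + 36991 = √(-4361) + 36991 = 7*I*√89 + 36991 = 36991 + 7*I*√89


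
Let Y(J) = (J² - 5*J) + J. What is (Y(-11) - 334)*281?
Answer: -47489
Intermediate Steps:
Y(J) = J² - 4*J
(Y(-11) - 334)*281 = (-11*(-4 - 11) - 334)*281 = (-11*(-15) - 334)*281 = (165 - 334)*281 = -169*281 = -47489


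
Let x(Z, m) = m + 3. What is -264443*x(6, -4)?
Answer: 264443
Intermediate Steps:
x(Z, m) = 3 + m
-264443*x(6, -4) = -264443*(3 - 4) = -264443*(-1) = 264443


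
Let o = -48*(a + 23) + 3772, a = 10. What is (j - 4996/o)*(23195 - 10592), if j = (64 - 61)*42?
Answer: 852882819/547 ≈ 1.5592e+6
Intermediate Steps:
o = 2188 (o = -48*(10 + 23) + 3772 = -48*33 + 3772 = -1584 + 3772 = 2188)
j = 126 (j = 3*42 = 126)
(j - 4996/o)*(23195 - 10592) = (126 - 4996/2188)*(23195 - 10592) = (126 - 4996*1/2188)*12603 = (126 - 1249/547)*12603 = (67673/547)*12603 = 852882819/547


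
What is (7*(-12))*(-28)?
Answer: 2352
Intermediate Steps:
(7*(-12))*(-28) = -84*(-28) = 2352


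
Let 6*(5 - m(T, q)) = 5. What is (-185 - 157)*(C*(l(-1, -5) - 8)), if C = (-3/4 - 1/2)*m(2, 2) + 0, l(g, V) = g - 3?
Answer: -21375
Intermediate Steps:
m(T, q) = 25/6 (m(T, q) = 5 - ⅙*5 = 5 - ⅚ = 25/6)
l(g, V) = -3 + g
C = -125/24 (C = (-3/4 - 1/2)*(25/6) + 0 = (-3*¼ - 1*½)*(25/6) + 0 = (-¾ - ½)*(25/6) + 0 = -5/4*25/6 + 0 = -125/24 + 0 = -125/24 ≈ -5.2083)
(-185 - 157)*(C*(l(-1, -5) - 8)) = (-185 - 157)*(-125*((-3 - 1) - 8)/24) = -(-7125)*(-4 - 8)/4 = -(-7125)*(-12)/4 = -342*125/2 = -21375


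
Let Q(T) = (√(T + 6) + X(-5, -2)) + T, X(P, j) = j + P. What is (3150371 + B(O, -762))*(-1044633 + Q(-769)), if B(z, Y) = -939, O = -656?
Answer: -3292444557688 + 3149432*I*√763 ≈ -3.2924e+12 + 8.6995e+7*I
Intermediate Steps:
X(P, j) = P + j
Q(T) = -7 + T + √(6 + T) (Q(T) = (√(T + 6) + (-5 - 2)) + T = (√(6 + T) - 7) + T = (-7 + √(6 + T)) + T = -7 + T + √(6 + T))
(3150371 + B(O, -762))*(-1044633 + Q(-769)) = (3150371 - 939)*(-1044633 + (-7 - 769 + √(6 - 769))) = 3149432*(-1044633 + (-7 - 769 + √(-763))) = 3149432*(-1044633 + (-7 - 769 + I*√763)) = 3149432*(-1044633 + (-776 + I*√763)) = 3149432*(-1045409 + I*√763) = -3292444557688 + 3149432*I*√763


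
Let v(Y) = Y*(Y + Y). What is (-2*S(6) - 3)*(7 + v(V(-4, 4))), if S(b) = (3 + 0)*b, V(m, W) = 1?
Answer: -351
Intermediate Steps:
S(b) = 3*b
v(Y) = 2*Y² (v(Y) = Y*(2*Y) = 2*Y²)
(-2*S(6) - 3)*(7 + v(V(-4, 4))) = (-6*6 - 3)*(7 + 2*1²) = (-2*18 - 3)*(7 + 2*1) = (-36 - 3)*(7 + 2) = -39*9 = -351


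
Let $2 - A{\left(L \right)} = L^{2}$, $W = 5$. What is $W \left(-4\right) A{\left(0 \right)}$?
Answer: $-40$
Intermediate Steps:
$A{\left(L \right)} = 2 - L^{2}$
$W \left(-4\right) A{\left(0 \right)} = 5 \left(-4\right) \left(2 - 0^{2}\right) = - 20 \left(2 - 0\right) = - 20 \left(2 + 0\right) = \left(-20\right) 2 = -40$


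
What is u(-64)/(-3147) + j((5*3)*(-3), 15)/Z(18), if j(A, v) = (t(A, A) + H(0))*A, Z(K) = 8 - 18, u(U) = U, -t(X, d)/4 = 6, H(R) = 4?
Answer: -283166/3147 ≈ -89.980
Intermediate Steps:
t(X, d) = -24 (t(X, d) = -4*6 = -24)
Z(K) = -10
j(A, v) = -20*A (j(A, v) = (-24 + 4)*A = -20*A)
u(-64)/(-3147) + j((5*3)*(-3), 15)/Z(18) = -64/(-3147) - 20*5*3*(-3)/(-10) = -64*(-1/3147) - 300*(-3)*(-⅒) = 64/3147 - 20*(-45)*(-⅒) = 64/3147 + 900*(-⅒) = 64/3147 - 90 = -283166/3147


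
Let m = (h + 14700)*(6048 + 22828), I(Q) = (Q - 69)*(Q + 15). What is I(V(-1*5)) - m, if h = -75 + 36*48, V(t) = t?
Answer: -472209968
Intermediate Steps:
h = 1653 (h = -75 + 1728 = 1653)
I(Q) = (-69 + Q)*(15 + Q)
m = 472209228 (m = (1653 + 14700)*(6048 + 22828) = 16353*28876 = 472209228)
I(V(-1*5)) - m = (-1035 + (-1*5)² - (-54)*5) - 1*472209228 = (-1035 + (-5)² - 54*(-5)) - 472209228 = (-1035 + 25 + 270) - 472209228 = -740 - 472209228 = -472209968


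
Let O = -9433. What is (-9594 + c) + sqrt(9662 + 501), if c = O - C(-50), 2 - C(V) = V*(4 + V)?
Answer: -16729 + sqrt(10163) ≈ -16628.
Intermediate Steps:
C(V) = 2 - V*(4 + V)
c = -7135 (c = -9433 - (2 - 1*(-50)**2 - 4*(-50)) = -9433 - (2 - 1*2500 + 200) = -9433 - (2 - 2500 + 200) = -9433 - 1*(-2298) = -9433 + 2298 = -7135)
(-9594 + c) + sqrt(9662 + 501) = (-9594 - 7135) + sqrt(9662 + 501) = -16729 + sqrt(10163)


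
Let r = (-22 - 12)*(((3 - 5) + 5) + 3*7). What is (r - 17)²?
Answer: 693889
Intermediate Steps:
r = -816 (r = -34*((-2 + 5) + 21) = -34*(3 + 21) = -34*24 = -816)
(r - 17)² = (-816 - 17)² = (-833)² = 693889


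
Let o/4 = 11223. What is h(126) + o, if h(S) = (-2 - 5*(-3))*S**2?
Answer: 251280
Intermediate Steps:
o = 44892 (o = 4*11223 = 44892)
h(S) = 13*S**2 (h(S) = (-2 + 15)*S**2 = 13*S**2)
h(126) + o = 13*126**2 + 44892 = 13*15876 + 44892 = 206388 + 44892 = 251280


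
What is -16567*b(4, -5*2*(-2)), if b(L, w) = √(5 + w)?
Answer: -82835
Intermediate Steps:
-16567*b(4, -5*2*(-2)) = -16567*√(5 - 5*2*(-2)) = -16567*√(5 - 10*(-2)) = -16567*√(5 + 20) = -16567*√25 = -16567*5 = -82835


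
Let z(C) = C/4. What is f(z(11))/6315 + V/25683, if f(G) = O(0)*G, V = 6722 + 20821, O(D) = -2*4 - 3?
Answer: 230876179/216250860 ≈ 1.0676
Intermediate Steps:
z(C) = C/4 (z(C) = C*(¼) = C/4)
O(D) = -11 (O(D) = -8 - 3 = -11)
V = 27543
f(G) = -11*G
f(z(11))/6315 + V/25683 = -11*11/4/6315 + 27543/25683 = -11*11/4*(1/6315) + 27543*(1/25683) = -121/4*1/6315 + 9181/8561 = -121/25260 + 9181/8561 = 230876179/216250860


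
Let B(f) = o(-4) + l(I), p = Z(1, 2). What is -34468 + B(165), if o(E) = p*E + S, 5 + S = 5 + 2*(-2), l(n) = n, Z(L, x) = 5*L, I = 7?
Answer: -34485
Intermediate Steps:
S = -4 (S = -5 + (5 + 2*(-2)) = -5 + (5 - 4) = -5 + 1 = -4)
p = 5 (p = 5*1 = 5)
o(E) = -4 + 5*E (o(E) = 5*E - 4 = -4 + 5*E)
B(f) = -17 (B(f) = (-4 + 5*(-4)) + 7 = (-4 - 20) + 7 = -24 + 7 = -17)
-34468 + B(165) = -34468 - 17 = -34485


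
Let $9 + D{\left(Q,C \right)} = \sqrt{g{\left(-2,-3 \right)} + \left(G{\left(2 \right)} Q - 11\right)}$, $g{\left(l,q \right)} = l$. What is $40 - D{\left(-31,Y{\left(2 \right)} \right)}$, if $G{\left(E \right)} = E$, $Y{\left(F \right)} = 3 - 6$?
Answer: $49 - 5 i \sqrt{3} \approx 49.0 - 8.6602 i$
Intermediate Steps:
$Y{\left(F \right)} = -3$ ($Y{\left(F \right)} = 3 - 6 = -3$)
$D{\left(Q,C \right)} = -9 + \sqrt{-13 + 2 Q}$ ($D{\left(Q,C \right)} = -9 + \sqrt{-2 + \left(2 Q - 11\right)} = -9 + \sqrt{-2 + \left(-11 + 2 Q\right)} = -9 + \sqrt{-13 + 2 Q}$)
$40 - D{\left(-31,Y{\left(2 \right)} \right)} = 40 - \left(-9 + \sqrt{-13 + 2 \left(-31\right)}\right) = 40 - \left(-9 + \sqrt{-13 - 62}\right) = 40 - \left(-9 + \sqrt{-75}\right) = 40 - \left(-9 + 5 i \sqrt{3}\right) = 40 + \left(9 - 5 i \sqrt{3}\right) = 49 - 5 i \sqrt{3}$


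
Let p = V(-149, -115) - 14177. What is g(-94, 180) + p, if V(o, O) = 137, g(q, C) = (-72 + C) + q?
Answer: -14026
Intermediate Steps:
g(q, C) = -72 + C + q
p = -14040 (p = 137 - 14177 = -14040)
g(-94, 180) + p = (-72 + 180 - 94) - 14040 = 14 - 14040 = -14026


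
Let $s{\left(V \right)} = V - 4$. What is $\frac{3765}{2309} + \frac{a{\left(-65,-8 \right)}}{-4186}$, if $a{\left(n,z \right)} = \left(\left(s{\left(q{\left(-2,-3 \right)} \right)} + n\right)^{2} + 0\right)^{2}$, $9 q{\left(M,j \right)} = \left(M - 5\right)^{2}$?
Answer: $- \frac{9502830451339}{2439045189} \approx -3896.1$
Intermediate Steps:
$q{\left(M,j \right)} = \frac{\left(-5 + M\right)^{2}}{9}$ ($q{\left(M,j \right)} = \frac{\left(M - 5\right)^{2}}{9} = \frac{\left(-5 + M\right)^{2}}{9}$)
$s{\left(V \right)} = -4 + V$
$a{\left(n,z \right)} = \left(\frac{13}{9} + n\right)^{4}$ ($a{\left(n,z \right)} = \left(\left(\left(-4 + \frac{\left(-5 - 2\right)^{2}}{9}\right) + n\right)^{2} + 0\right)^{2} = \left(\left(\left(-4 + \frac{\left(-7\right)^{2}}{9}\right) + n\right)^{2} + 0\right)^{2} = \left(\left(\left(-4 + \frac{1}{9} \cdot 49\right) + n\right)^{2} + 0\right)^{2} = \left(\left(\left(-4 + \frac{49}{9}\right) + n\right)^{2} + 0\right)^{2} = \left(\left(\frac{13}{9} + n\right)^{2} + 0\right)^{2} = \left(\left(\frac{13}{9} + n\right)^{2}\right)^{2} = \left(\frac{13}{9} + n\right)^{4}$)
$\frac{3765}{2309} + \frac{a{\left(-65,-8 \right)}}{-4186} = \frac{3765}{2309} + \frac{\frac{1}{6561} \left(13 + 9 \left(-65\right)\right)^{4}}{-4186} = 3765 \cdot \frac{1}{2309} + \frac{\left(13 - 585\right)^{4}}{6561} \left(- \frac{1}{4186}\right) = \frac{3765}{2309} + \frac{\left(-572\right)^{4}}{6561} \left(- \frac{1}{4186}\right) = \frac{3765}{2309} + \frac{1}{6561} \cdot 107049369856 \left(- \frac{1}{4186}\right) = \frac{3765}{2309} + \frac{107049369856}{6561} \left(- \frac{1}{4186}\right) = \frac{3765}{2309} - \frac{4117283456}{1056321} = - \frac{9502830451339}{2439045189}$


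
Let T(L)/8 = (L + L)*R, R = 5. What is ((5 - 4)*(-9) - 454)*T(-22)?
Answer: 814880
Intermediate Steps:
T(L) = 80*L (T(L) = 8*((L + L)*5) = 8*((2*L)*5) = 8*(10*L) = 80*L)
((5 - 4)*(-9) - 454)*T(-22) = ((5 - 4)*(-9) - 454)*(80*(-22)) = (1*(-9) - 454)*(-1760) = (-9 - 454)*(-1760) = -463*(-1760) = 814880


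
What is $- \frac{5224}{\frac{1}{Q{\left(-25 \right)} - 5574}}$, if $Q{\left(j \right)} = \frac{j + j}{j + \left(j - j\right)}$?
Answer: $29108128$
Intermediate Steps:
$Q{\left(j \right)} = 2$ ($Q{\left(j \right)} = \frac{2 j}{j + 0} = \frac{2 j}{j} = 2$)
$- \frac{5224}{\frac{1}{Q{\left(-25 \right)} - 5574}} = - \frac{5224}{\frac{1}{2 - 5574}} = - \frac{5224}{\frac{1}{-5572}} = - \frac{5224}{- \frac{1}{5572}} = \left(-5224\right) \left(-5572\right) = 29108128$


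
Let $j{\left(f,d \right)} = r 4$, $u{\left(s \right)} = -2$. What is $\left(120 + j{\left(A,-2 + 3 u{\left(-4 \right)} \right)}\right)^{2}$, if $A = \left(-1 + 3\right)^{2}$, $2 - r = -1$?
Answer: $17424$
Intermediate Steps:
$r = 3$ ($r = 2 - -1 = 2 + 1 = 3$)
$A = 4$ ($A = 2^{2} = 4$)
$j{\left(f,d \right)} = 12$ ($j{\left(f,d \right)} = 3 \cdot 4 = 12$)
$\left(120 + j{\left(A,-2 + 3 u{\left(-4 \right)} \right)}\right)^{2} = \left(120 + 12\right)^{2} = 132^{2} = 17424$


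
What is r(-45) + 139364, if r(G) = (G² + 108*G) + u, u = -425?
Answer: 136104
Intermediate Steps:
r(G) = -425 + G² + 108*G (r(G) = (G² + 108*G) - 425 = -425 + G² + 108*G)
r(-45) + 139364 = (-425 + (-45)² + 108*(-45)) + 139364 = (-425 + 2025 - 4860) + 139364 = -3260 + 139364 = 136104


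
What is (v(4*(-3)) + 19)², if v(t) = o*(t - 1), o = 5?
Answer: 2116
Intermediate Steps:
v(t) = -5 + 5*t (v(t) = 5*(t - 1) = 5*(-1 + t) = -5 + 5*t)
(v(4*(-3)) + 19)² = ((-5 + 5*(4*(-3))) + 19)² = ((-5 + 5*(-12)) + 19)² = ((-5 - 60) + 19)² = (-65 + 19)² = (-46)² = 2116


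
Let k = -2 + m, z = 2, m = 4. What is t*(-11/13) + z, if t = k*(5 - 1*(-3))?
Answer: -150/13 ≈ -11.538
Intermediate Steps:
k = 2 (k = -2 + 4 = 2)
t = 16 (t = 2*(5 - 1*(-3)) = 2*(5 + 3) = 2*8 = 16)
t*(-11/13) + z = 16*(-11/13) + 2 = -176/13 + 2 = -150/13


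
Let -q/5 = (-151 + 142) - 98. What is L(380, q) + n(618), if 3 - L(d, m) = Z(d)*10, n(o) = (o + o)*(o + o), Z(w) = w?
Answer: 1523899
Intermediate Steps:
q = 535 (q = -5*((-151 + 142) - 98) = -5*(-9 - 98) = -5*(-107) = 535)
n(o) = 4*o² (n(o) = (2*o)*(2*o) = 4*o²)
L(d, m) = 3 - 10*d (L(d, m) = 3 - d*10 = 3 - 10*d)
L(380, q) + n(618) = (3 - 10*380) + 4*618² = (3 - 3800) + 4*381924 = -3797 + 1527696 = 1523899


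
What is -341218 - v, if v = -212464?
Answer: -128754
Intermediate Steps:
-341218 - v = -341218 - 1*(-212464) = -341218 + 212464 = -128754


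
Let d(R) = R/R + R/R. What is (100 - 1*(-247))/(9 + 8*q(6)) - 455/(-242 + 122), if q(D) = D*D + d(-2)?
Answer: 36811/7512 ≈ 4.9003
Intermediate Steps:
d(R) = 2 (d(R) = 1 + 1 = 2)
q(D) = 2 + D² (q(D) = D*D + 2 = D² + 2 = 2 + D²)
(100 - 1*(-247))/(9 + 8*q(6)) - 455/(-242 + 122) = (100 - 1*(-247))/(9 + 8*(2 + 6²)) - 455/(-242 + 122) = (100 + 247)/(9 + 8*(2 + 36)) - 455/(-120) = 347/(9 + 8*38) - 455*(-1/120) = 347/(9 + 304) + 91/24 = 347/313 + 91/24 = 36811/7512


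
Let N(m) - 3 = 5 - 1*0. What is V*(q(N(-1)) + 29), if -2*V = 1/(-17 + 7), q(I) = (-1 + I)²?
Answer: 39/10 ≈ 3.9000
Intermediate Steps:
N(m) = 8 (N(m) = 3 + (5 - 1*0) = 3 + (5 + 0) = 3 + 5 = 8)
V = 1/20 (V = -1/(2*(-17 + 7)) = -½/(-10) = -½*(-⅒) = 1/20 ≈ 0.050000)
V*(q(N(-1)) + 29) = ((-1 + 8)² + 29)/20 = (7² + 29)/20 = (49 + 29)/20 = (1/20)*78 = 39/10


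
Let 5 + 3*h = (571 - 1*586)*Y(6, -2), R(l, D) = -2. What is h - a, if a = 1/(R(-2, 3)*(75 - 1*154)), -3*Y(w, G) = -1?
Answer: -1583/474 ≈ -3.3397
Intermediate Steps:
Y(w, G) = 1/3 (Y(w, G) = -1/3*(-1) = 1/3)
h = -10/3 (h = -5/3 + ((571 - 1*586)*(1/3))/3 = -5/3 + ((571 - 586)*(1/3))/3 = -5/3 + (-15*1/3)/3 = -5/3 + (1/3)*(-5) = -5/3 - 5/3 = -10/3 ≈ -3.3333)
a = 1/158 (a = 1/(-2*(75 - 1*154)) = 1/(-2*(75 - 154)) = 1/(-2*(-79)) = 1/158 ≈ 0.0063291)
h - a = -10/3 - 1*1/158 = -10/3 - 1/158 = -1583/474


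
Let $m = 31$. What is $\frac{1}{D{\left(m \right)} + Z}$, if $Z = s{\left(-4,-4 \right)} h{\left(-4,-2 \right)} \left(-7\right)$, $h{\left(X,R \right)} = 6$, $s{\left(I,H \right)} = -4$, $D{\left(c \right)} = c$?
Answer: $\frac{1}{199} \approx 0.0050251$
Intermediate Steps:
$Z = 168$ ($Z = \left(-4\right) 6 \left(-7\right) = \left(-24\right) \left(-7\right) = 168$)
$\frac{1}{D{\left(m \right)} + Z} = \frac{1}{31 + 168} = \frac{1}{199}$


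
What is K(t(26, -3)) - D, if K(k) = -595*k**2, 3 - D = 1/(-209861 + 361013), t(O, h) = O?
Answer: -60796810895/151152 ≈ -4.0222e+5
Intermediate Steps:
D = 453455/151152 (D = 3 - 1/(-209861 + 361013) = 3 - 1/151152 = 453455/151152 ≈ 3.0000)
K(t(26, -3)) - D = -595*26**2 - 1*453455/151152 = -595*676 - 453455/151152 = -402220 - 453455/151152 = -60796810895/151152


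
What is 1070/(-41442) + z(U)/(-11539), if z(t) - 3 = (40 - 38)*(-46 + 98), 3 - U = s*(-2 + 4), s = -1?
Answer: -8390512/239099619 ≈ -0.035092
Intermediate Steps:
U = 5 (U = 3 - (-1)*(-2 + 4) = 3 - (-1)*2 = 3 - 1*(-2) = 3 + 2 = 5)
z(t) = 107 (z(t) = 3 + (40 - 38)*(-46 + 98) = 3 + 2*52 = 3 + 104 = 107)
1070/(-41442) + z(U)/(-11539) = 1070/(-41442) + 107/(-11539) = 1070*(-1/41442) + 107*(-1/11539) = -535/20721 - 107/11539 = -8390512/239099619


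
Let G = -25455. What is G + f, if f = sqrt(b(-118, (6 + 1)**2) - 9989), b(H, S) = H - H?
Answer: -25455 + I*sqrt(9989) ≈ -25455.0 + 99.945*I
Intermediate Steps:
b(H, S) = 0
f = I*sqrt(9989) (f = sqrt(0 - 9989) = sqrt(-9989) = I*sqrt(9989) ≈ 99.945*I)
G + f = -25455 + I*sqrt(9989)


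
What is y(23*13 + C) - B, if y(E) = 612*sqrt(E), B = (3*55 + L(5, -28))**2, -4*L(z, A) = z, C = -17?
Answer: -429025/16 + 612*sqrt(282) ≈ -16537.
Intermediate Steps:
L(z, A) = -z/4
B = 429025/16 (B = (3*55 - 1/4*5)**2 = (165 - 5/4)**2 = (655/4)**2 = 429025/16 ≈ 26814.)
y(23*13 + C) - B = 612*sqrt(23*13 - 17) - 1*429025/16 = 612*sqrt(299 - 17) - 429025/16 = 612*sqrt(282) - 429025/16 = -429025/16 + 612*sqrt(282)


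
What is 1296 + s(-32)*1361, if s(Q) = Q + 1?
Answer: -40895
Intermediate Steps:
s(Q) = 1 + Q
1296 + s(-32)*1361 = 1296 + (1 - 32)*1361 = 1296 - 31*1361 = 1296 - 42191 = -40895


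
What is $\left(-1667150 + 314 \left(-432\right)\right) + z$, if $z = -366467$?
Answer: $-2169265$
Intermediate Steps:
$\left(-1667150 + 314 \left(-432\right)\right) + z = \left(-1667150 + 314 \left(-432\right)\right) - 366467 = \left(-1667150 - 135648\right) - 366467 = -1802798 - 366467 = -2169265$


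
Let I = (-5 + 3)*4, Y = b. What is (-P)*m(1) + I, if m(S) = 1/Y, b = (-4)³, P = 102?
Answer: -205/32 ≈ -6.4063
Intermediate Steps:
b = -64
Y = -64
m(S) = -1/64 (m(S) = 1/(-64) = -1/64)
I = -8 (I = -2*4 = -8)
(-P)*m(1) + I = -1*102*(-1/64) - 8 = -102*(-1/64) - 8 = 51/32 - 8 = -205/32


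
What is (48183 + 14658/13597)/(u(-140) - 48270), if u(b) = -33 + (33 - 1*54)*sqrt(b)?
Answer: -3516237864603/3525009482417 + 3057408242*I*sqrt(35)/3525009482417 ≈ -0.99751 + 0.0051313*I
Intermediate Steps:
u(b) = -33 - 21*sqrt(b) (u(b) = -33 + (33 - 54)*sqrt(b) = -33 - 21*sqrt(b))
(48183 + 14658/13597)/(u(-140) - 48270) = (48183 + 14658/13597)/((-33 - 42*I*sqrt(35)) - 48270) = 655158909/(13597*(-48303 - 42*I*sqrt(35)))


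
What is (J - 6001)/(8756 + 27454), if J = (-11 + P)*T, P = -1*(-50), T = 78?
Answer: -2959/36210 ≈ -0.081718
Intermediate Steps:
P = 50
J = 3042 (J = (-11 + 50)*78 = 39*78 = 3042)
(J - 6001)/(8756 + 27454) = (3042 - 6001)/(8756 + 27454) = -2959/36210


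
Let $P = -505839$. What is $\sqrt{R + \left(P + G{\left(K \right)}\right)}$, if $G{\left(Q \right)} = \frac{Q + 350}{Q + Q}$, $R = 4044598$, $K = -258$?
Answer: $\frac{4 \sqrt{3680530347}}{129} \approx 1881.2$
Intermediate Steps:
$G{\left(Q \right)} = \frac{350 + Q}{2 Q}$
$\sqrt{R + \left(P + G{\left(K \right)}\right)} = \sqrt{4044598 - \left(505839 - \frac{350 - 258}{2 \left(-258\right)}\right)} = \sqrt{4044598 - \left(505839 + \frac{1}{516} \cdot 92\right)} = \sqrt{4044598 - \frac{65253254}{129}} = \sqrt{\frac{456499888}{129}} = \frac{4 \sqrt{3680530347}}{129}$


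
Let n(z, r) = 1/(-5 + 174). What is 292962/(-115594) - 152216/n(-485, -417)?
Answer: -1486799304169/57797 ≈ -2.5725e+7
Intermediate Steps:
n(z, r) = 1/169
292962/(-115594) - 152216/n(-485, -417) = 292962/(-115594) - 152216/1/169 = 292962*(-1/115594) - 152216*169 = -146481/57797 - 25724504 = -1486799304169/57797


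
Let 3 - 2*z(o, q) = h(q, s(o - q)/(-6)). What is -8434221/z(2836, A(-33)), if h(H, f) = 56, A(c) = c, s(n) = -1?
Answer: 16868442/53 ≈ 3.1827e+5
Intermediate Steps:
z(o, q) = -53/2 (z(o, q) = 3/2 - 1/2*56 = 3/2 - 28 = -53/2)
-8434221/z(2836, A(-33)) = -8434221/(-53/2) = -8434221*(-2/53) = 16868442/53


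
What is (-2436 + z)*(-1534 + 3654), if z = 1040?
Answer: -2959520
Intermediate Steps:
(-2436 + z)*(-1534 + 3654) = (-2436 + 1040)*(-1534 + 3654) = -1396*2120 = -2959520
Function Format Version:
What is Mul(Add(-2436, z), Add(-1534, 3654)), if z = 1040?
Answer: -2959520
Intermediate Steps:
Mul(Add(-2436, z), Add(-1534, 3654)) = Mul(Add(-2436, 1040), Add(-1534, 3654)) = Mul(-1396, 2120) = -2959520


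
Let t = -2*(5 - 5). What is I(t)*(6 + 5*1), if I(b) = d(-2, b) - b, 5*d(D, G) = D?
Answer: -22/5 ≈ -4.4000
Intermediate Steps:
d(D, G) = D/5
t = 0 (t = -2*0 = 0)
I(b) = -⅖ - b (I(b) = (⅕)*(-2) - b = -⅖ - b)
I(t)*(6 + 5*1) = (-⅖ - 1*0)*(6 + 5*1) = (-⅖ + 0)*(6 + 5) = -⅖*11 = -22/5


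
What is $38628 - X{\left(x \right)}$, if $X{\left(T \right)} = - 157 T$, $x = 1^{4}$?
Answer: $38785$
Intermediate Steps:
$x = 1$
$38628 - X{\left(x \right)} = 38628 - \left(-157\right) 1 = 38628 - -157 = 38628 + 157 = 38785$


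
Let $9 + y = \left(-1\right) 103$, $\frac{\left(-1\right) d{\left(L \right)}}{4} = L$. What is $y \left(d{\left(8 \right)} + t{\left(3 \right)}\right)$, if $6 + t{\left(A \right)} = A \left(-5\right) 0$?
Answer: $4256$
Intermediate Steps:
$d{\left(L \right)} = - 4 L$
$t{\left(A \right)} = -6$ ($t{\left(A \right)} = -6 + A \left(-5\right) 0 = -6 + - 5 A 0 = -6 + 0 = -6$)
$y = -112$ ($y = -9 - 103 = -112$)
$y \left(d{\left(8 \right)} + t{\left(3 \right)}\right) = - 112 \left(\left(-4\right) 8 - 6\right) = - 112 \left(-32 - 6\right) = \left(-112\right) \left(-38\right) = 4256$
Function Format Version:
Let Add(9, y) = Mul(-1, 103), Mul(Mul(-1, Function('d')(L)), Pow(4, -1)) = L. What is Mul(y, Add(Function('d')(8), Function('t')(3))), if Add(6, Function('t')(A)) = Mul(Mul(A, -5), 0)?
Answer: 4256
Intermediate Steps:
Function('d')(L) = Mul(-4, L)
Function('t')(A) = -6 (Function('t')(A) = Add(-6, Mul(Mul(A, -5), 0)) = Add(-6, Mul(Mul(-5, A), 0)) = Add(-6, 0) = -6)
y = -112 (y = Add(-9, Mul(-1, 103)) = Add(-9, -103) = -112)
Mul(y, Add(Function('d')(8), Function('t')(3))) = Mul(-112, Add(Mul(-4, 8), -6)) = Mul(-112, Add(-32, -6)) = Mul(-112, -38) = 4256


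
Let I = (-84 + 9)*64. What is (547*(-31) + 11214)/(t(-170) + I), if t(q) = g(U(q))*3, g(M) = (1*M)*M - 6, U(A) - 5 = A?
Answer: -5743/76857 ≈ -0.074723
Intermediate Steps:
U(A) = 5 + A
g(M) = -6 + M² (g(M) = M*M - 6 = M² - 6 = -6 + M²)
I = -4800 (I = -75*64 = -4800)
t(q) = -18 + 3*(5 + q)² (t(q) = (-6 + (5 + q)²)*3 = -18 + 3*(5 + q)²)
(547*(-31) + 11214)/(t(-170) + I) = (547*(-31) + 11214)/((-18 + 3*(5 - 170)²) - 4800) = (-16957 + 11214)/((-18 + 3*(-165)²) - 4800) = -5743/((-18 + 3*27225) - 4800) = -5743/((-18 + 81675) - 4800) = -5743/(81657 - 4800) = -5743/76857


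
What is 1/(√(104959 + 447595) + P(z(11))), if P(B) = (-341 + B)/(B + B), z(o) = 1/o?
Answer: -1875/2963071 - √552554/2963071 ≈ -0.00088366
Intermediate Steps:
P(B) = (-341 + B)/(2*B) (P(B) = (-341 + B)/((2*B)) = (-341 + B)*(1/(2*B)) = (-341 + B)/(2*B))
1/(√(104959 + 447595) + P(z(11))) = 1/(√(104959 + 447595) + (-341 + 1/11)/(2*(1/11))) = 1/(√552554 + (-341 + 1/11)/(2*(1/11))) = 1/(√552554 + (½)*11*(-3750/11)) = 1/(√552554 - 1875) = 1/(-1875 + √552554)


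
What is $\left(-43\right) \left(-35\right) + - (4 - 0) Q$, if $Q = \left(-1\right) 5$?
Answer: $1525$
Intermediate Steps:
$Q = -5$
$\left(-43\right) \left(-35\right) + - (4 - 0) Q = \left(-43\right) \left(-35\right) + - (4 - 0) \left(-5\right) = 1505 + - (4 + 0) \left(-5\right) = 1505 + \left(-1\right) 4 \left(-5\right) = 1505 - -20 = 1505 + 20 = 1525$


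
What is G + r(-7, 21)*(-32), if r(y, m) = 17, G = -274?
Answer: -818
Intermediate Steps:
G + r(-7, 21)*(-32) = -274 + 17*(-32) = -274 - 544 = -818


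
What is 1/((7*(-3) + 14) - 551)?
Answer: -1/558 ≈ -0.0017921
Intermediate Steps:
1/((7*(-3) + 14) - 551) = 1/((-21 + 14) - 551) = 1/(-7 - 551) = 1/(-558) = -1/558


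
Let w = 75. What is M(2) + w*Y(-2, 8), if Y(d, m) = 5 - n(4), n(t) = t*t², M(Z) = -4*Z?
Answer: -4433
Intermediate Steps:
n(t) = t³
Y(d, m) = -59 (Y(d, m) = 5 - 1*4³ = 5 - 1*64 = 5 - 64 = -59)
M(2) + w*Y(-2, 8) = -4*2 + 75*(-59) = -8 - 4425 = -4433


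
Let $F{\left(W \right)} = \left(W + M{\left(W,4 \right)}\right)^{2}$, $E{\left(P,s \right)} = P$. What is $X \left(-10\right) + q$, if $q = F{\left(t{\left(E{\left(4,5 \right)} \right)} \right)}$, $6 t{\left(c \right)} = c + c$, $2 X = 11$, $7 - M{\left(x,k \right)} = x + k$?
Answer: $-46$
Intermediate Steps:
$M{\left(x,k \right)} = 7 - k - x$ ($M{\left(x,k \right)} = 7 - \left(x + k\right) = 7 - \left(k + x\right) = 7 - k - x$)
$X = \frac{11}{2}$ ($X = \frac{1}{2} \cdot 11 = \frac{11}{2} \approx 5.5$)
$t{\left(c \right)} = \frac{c}{3}$ ($t{\left(c \right)} = \frac{c + c}{6} = \frac{2 c}{6} = \frac{c}{3}$)
$F{\left(W \right)} = 9$ ($F{\left(W \right)} = \left(W - \left(-3 + W\right)\right)^{2} = 3^{2} = 9$)
$q = 9$
$X \left(-10\right) + q = \frac{11}{2} \left(-10\right) + 9 = -55 + 9 = -46$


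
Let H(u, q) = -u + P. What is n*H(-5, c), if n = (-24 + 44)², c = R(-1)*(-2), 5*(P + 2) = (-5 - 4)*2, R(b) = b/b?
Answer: -240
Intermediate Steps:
R(b) = 1
P = -28/5 (P = -2 + ((-5 - 4)*2)/5 = -2 + (-9*2)/5 = -2 + (⅕)*(-18) = -2 - 18/5 = -28/5 ≈ -5.6000)
c = -2 (c = 1*(-2) = -2)
H(u, q) = -28/5 - u (H(u, q) = -u - 28/5 = -28/5 - u)
n = 400 (n = 20² = 400)
n*H(-5, c) = 400*(-28/5 - 1*(-5)) = 400*(-28/5 + 5) = 400*(-⅗) = -240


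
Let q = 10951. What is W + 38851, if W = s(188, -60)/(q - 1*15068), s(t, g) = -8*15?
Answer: 159949687/4117 ≈ 38851.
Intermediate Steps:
s(t, g) = -120
W = 120/4117 (W = -120/(10951 - 1*15068) = -120/(10951 - 15068) = -120/(-4117) = -120*(-1/4117) = 120/4117 ≈ 0.029147)
W + 38851 = 120/4117 + 38851 = 159949687/4117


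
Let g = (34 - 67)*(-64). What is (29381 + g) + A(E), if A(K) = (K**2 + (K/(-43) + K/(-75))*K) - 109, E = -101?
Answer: 132907907/3225 ≈ 41212.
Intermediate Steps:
g = 2112 (g = -33*(-64) = 2112)
A(K) = -109 + 3107*K**2/3225 (A(K) = (K**2 + (K*(-1/43) + K*(-1/75))*K) - 109 = (K**2 + (-K/43 - K/75)*K) - 109 = (K**2 + (-118*K/3225)*K) - 109 = (K**2 - 118*K**2/3225) - 109 = 3107*K**2/3225 - 109 = -109 + 3107*K**2/3225)
(29381 + g) + A(E) = (29381 + 2112) + (-109 + (3107/3225)*(-101)**2) = 31493 + (-109 + (3107/3225)*10201) = 31493 + (-109 + 31694507/3225) = 31493 + 31342982/3225 = 132907907/3225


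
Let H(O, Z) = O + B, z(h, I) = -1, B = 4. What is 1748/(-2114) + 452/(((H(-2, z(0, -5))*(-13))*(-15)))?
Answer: 68452/206115 ≈ 0.33211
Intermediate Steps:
H(O, Z) = 4 + O (H(O, Z) = O + 4 = 4 + O)
1748/(-2114) + 452/(((H(-2, z(0, -5))*(-13))*(-15))) = 1748/(-2114) + 452/((((4 - 2)*(-13))*(-15))) = 1748*(-1/2114) + 452/(((2*(-13))*(-15))) = -874/1057 + 452/((-26*(-15))) = -874/1057 + 452/390 = -874/1057 + 452*(1/390) = -874/1057 + 226/195 = 68452/206115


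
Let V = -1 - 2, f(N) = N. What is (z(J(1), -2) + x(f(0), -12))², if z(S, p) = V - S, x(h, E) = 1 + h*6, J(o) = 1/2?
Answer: 25/4 ≈ 6.2500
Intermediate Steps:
J(o) = ½
V = -3
x(h, E) = 1 + 6*h
z(S, p) = -3 - S
(z(J(1), -2) + x(f(0), -12))² = ((-3 - 1*½) + (1 + 6*0))² = ((-3 - ½) + (1 + 0))² = (-7/2 + 1)² = (-5/2)² = 25/4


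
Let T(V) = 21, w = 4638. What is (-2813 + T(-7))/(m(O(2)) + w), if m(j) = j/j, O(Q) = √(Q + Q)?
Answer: -2792/4639 ≈ -0.60185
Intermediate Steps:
O(Q) = √2*√Q (O(Q) = √(2*Q) = √2*√Q)
m(j) = 1
(-2813 + T(-7))/(m(O(2)) + w) = (-2813 + 21)/(1 + 4638) = -2792/4639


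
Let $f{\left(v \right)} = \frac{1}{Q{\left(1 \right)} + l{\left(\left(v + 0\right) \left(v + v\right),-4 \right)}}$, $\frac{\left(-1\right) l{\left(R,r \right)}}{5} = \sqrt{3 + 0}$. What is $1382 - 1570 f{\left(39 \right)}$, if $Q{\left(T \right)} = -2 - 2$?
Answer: $\frac{75258}{59} + \frac{7850 \sqrt{3}}{59} \approx 1506.0$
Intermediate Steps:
$Q{\left(T \right)} = -4$
$l{\left(R,r \right)} = - 5 \sqrt{3}$ ($l{\left(R,r \right)} = - 5 \sqrt{3 + 0} = - 5 \sqrt{3}$)
$f{\left(v \right)} = \frac{1}{-4 - 5 \sqrt{3}}$
$1382 - 1570 f{\left(39 \right)} = 1382 - 1570 \left(\frac{4}{59} - \frac{5 \sqrt{3}}{59}\right) = 1382 - \left(\frac{6280}{59} - \frac{7850 \sqrt{3}}{59}\right) = \frac{75258}{59} + \frac{7850 \sqrt{3}}{59}$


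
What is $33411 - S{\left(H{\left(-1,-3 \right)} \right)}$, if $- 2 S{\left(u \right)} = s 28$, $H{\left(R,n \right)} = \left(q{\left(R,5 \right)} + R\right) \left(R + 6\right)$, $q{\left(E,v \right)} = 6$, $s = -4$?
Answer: $33355$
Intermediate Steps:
$H{\left(R,n \right)} = \left(6 + R\right)^{2}$ ($H{\left(R,n \right)} = \left(6 + R\right) \left(R + 6\right) = \left(6 + R\right) \left(6 + R\right) = \left(6 + R\right)^{2}$)
$S{\left(u \right)} = 56$ ($S{\left(u \right)} = - \frac{\left(-4\right) 28}{2} = \left(- \frac{1}{2}\right) \left(-112\right) = 56$)
$33411 - S{\left(H{\left(-1,-3 \right)} \right)} = 33411 - 56 = 33355$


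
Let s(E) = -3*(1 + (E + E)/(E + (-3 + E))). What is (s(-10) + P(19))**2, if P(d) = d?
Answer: 94864/529 ≈ 179.33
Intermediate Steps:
s(E) = -3 - 6*E/(-3 + 2*E) (s(E) = -3*(1 + (2*E)/(-3 + 2*E)) = -3*(1 + 2*E/(-3 + 2*E)) = -3 - 6*E/(-3 + 2*E))
(s(-10) + P(19))**2 = (3*(3 - 4*(-10))/(-3 + 2*(-10)) + 19)**2 = (3*(3 + 40)/(-3 - 20) + 19)**2 = (3*43/(-23) + 19)**2 = (3*(-1/23)*43 + 19)**2 = (-129/23 + 19)**2 = (308/23)**2 = 94864/529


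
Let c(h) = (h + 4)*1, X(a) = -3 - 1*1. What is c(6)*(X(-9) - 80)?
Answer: -840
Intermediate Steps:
X(a) = -4 (X(a) = -3 - 1 = -4)
c(h) = 4 + h (c(h) = (4 + h)*1 = 4 + h)
c(6)*(X(-9) - 80) = (4 + 6)*(-4 - 80) = 10*(-84) = -840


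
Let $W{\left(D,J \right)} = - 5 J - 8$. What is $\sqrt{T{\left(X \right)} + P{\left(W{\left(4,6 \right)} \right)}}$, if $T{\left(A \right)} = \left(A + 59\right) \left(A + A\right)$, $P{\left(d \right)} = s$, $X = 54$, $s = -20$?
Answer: $2 \sqrt{3046} \approx 110.38$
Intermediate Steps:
$W{\left(D,J \right)} = -8 - 5 J$
$P{\left(d \right)} = -20$
$T{\left(A \right)} = 2 A \left(59 + A\right)$ ($T{\left(A \right)} = \left(59 + A\right) 2 A = 2 A \left(59 + A\right)$)
$\sqrt{T{\left(X \right)} + P{\left(W{\left(4,6 \right)} \right)}} = \sqrt{2 \cdot 54 \left(59 + 54\right) - 20} = \sqrt{2 \cdot 54 \cdot 113 - 20} = \sqrt{12204 - 20} = \sqrt{12184} = 2 \sqrt{3046}$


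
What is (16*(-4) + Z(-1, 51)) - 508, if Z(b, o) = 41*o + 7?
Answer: 1526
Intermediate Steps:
Z(b, o) = 7 + 41*o
(16*(-4) + Z(-1, 51)) - 508 = (16*(-4) + (7 + 41*51)) - 508 = (-64 + (7 + 2091)) - 508 = (-64 + 2098) - 508 = 2034 - 508 = 1526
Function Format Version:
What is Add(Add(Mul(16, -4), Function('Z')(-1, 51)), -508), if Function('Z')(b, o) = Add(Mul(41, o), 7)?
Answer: 1526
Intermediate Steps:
Function('Z')(b, o) = Add(7, Mul(41, o))
Add(Add(Mul(16, -4), Function('Z')(-1, 51)), -508) = Add(Add(Mul(16, -4), Add(7, Mul(41, 51))), -508) = Add(Add(-64, Add(7, 2091)), -508) = Add(Add(-64, 2098), -508) = Add(2034, -508) = 1526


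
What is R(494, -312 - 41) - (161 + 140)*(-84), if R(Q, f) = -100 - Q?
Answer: 24690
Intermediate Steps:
R(494, -312 - 41) - (161 + 140)*(-84) = (-100 - 1*494) - (161 + 140)*(-84) = (-100 - 494) - 301*(-84) = -594 - 1*(-25284) = -594 + 25284 = 24690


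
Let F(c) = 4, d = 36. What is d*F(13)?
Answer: 144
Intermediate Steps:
d*F(13) = 36*4 = 144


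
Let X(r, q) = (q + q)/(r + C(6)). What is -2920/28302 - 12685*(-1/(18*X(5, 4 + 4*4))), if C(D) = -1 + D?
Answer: 59800105/339624 ≈ 176.08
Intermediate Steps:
X(r, q) = 2*q/(5 + r) (X(r, q) = (q + q)/(r + (-1 + 6)) = (2*q)/(r + 5) = (2*q)/(5 + r) = 2*q/(5 + r))
-2920/28302 - 12685*(-1/(18*X(5, 4 + 4*4))) = -2920/28302 - 12685*(-(5 + 5)/(36*(4 + 4*4))) = -2920*1/28302 - 12685*(-5/(18*(4 + 16))) = -1460/14151 - 12685/(((2*20*(1/10))*(-9/2))*4) = -1460/14151 - 12685/((4*(-9/2))*4) = -1460/14151 - 12685/((-18*4)) = -1460/14151 - 12685/(-72) = -1460/14151 - 12685*(-1/72) = -1460/14151 + 12685/72 = 59800105/339624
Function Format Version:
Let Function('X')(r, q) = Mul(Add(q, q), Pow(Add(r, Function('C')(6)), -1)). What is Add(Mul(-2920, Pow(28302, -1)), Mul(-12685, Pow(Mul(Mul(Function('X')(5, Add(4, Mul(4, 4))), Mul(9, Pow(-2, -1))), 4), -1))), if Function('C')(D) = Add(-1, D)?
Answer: Rational(59800105, 339624) ≈ 176.08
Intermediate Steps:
Function('X')(r, q) = Mul(2, q, Pow(Add(5, r), -1)) (Function('X')(r, q) = Mul(Add(q, q), Pow(Add(r, Add(-1, 6)), -1)) = Mul(Mul(2, q), Pow(Add(r, 5), -1)) = Mul(Mul(2, q), Pow(Add(5, r), -1)) = Mul(2, q, Pow(Add(5, r), -1)))
Add(Mul(-2920, Pow(28302, -1)), Mul(-12685, Pow(Mul(Mul(Function('X')(5, Add(4, Mul(4, 4))), Mul(9, Pow(-2, -1))), 4), -1))) = Add(Mul(-2920, Pow(28302, -1)), Mul(-12685, Pow(Mul(Mul(Mul(2, Add(4, Mul(4, 4)), Pow(Add(5, 5), -1)), Mul(9, Pow(-2, -1))), 4), -1))) = Add(Mul(-2920, Rational(1, 28302)), Mul(-12685, Pow(Mul(Mul(Mul(2, Add(4, 16), Pow(10, -1)), Mul(9, Rational(-1, 2))), 4), -1))) = Add(Rational(-1460, 14151), Mul(-12685, Pow(Mul(Mul(Mul(2, 20, Rational(1, 10)), Rational(-9, 2)), 4), -1))) = Add(Rational(-1460, 14151), Mul(-12685, Pow(Mul(Mul(4, Rational(-9, 2)), 4), -1))) = Add(Rational(-1460, 14151), Mul(-12685, Pow(Mul(-18, 4), -1))) = Add(Rational(-1460, 14151), Mul(-12685, Pow(-72, -1))) = Add(Rational(-1460, 14151), Mul(-12685, Rational(-1, 72))) = Add(Rational(-1460, 14151), Rational(12685, 72)) = Rational(59800105, 339624)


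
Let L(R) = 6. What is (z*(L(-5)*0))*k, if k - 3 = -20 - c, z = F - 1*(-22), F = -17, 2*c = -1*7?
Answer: 0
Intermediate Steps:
c = -7/2 (c = (-1*7)/2 = (½)*(-7) = -7/2 ≈ -3.5000)
z = 5 (z = -17 - 1*(-22) = -17 + 22 = 5)
k = -27/2 (k = 3 + (-20 - 1*(-7/2)) = 3 + (-20 + 7/2) = 3 - 33/2 = -27/2 ≈ -13.500)
(z*(L(-5)*0))*k = (5*(6*0))*(-27/2) = (5*0)*(-27/2) = 0*(-27/2) = 0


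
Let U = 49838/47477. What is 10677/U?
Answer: 506911929/49838 ≈ 10171.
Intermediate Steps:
U = 49838/47477 (U = 49838*(1/47477) = 49838/47477 ≈ 1.0497)
10677/U = 10677/(49838/47477) = 10677*(47477/49838) = 506911929/49838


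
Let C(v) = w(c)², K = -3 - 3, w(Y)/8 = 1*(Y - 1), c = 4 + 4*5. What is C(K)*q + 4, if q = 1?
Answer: 33860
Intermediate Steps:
c = 24 (c = 4 + 20 = 24)
w(Y) = -8 + 8*Y (w(Y) = 8*(1*(Y - 1)) = 8*(1*(-1 + Y)) = 8*(-1 + Y) = -8 + 8*Y)
K = -6
C(v) = 33856 (C(v) = (-8 + 8*24)² = (-8 + 192)² = 184² = 33856)
C(K)*q + 4 = 33856*1 + 4 = 33856 + 4 = 33860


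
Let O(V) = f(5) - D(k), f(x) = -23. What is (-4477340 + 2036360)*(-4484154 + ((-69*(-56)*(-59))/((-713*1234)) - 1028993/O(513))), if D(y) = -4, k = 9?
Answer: 3929778162807920460/363413 ≈ 1.0814e+13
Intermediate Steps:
O(V) = -19 (O(V) = -23 - 1*(-4) = -23 + 4 = -19)
(-4477340 + 2036360)*(-4484154 + ((-69*(-56)*(-59))/((-713*1234)) - 1028993/O(513))) = (-4477340 + 2036360)*(-4484154 + ((-69*(-56)*(-59))/((-713*1234)) - 1028993/(-19))) = -2440980*(-4484154 + ((3864*(-59))/(-879842) - 1028993*(-1/19))) = -2440980*(-4484154 + (-227976*(-1/879842) + 1028993/19)) = -2440980*(-4484154 + (4956/19127 + 1028993/19)) = -2440980*(-4484154 + 19681643275/363413) = -2440980*(-1609918214327/363413) = 3929778162807920460/363413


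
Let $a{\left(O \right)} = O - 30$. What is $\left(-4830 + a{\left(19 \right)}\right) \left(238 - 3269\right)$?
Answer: $14673071$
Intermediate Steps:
$a{\left(O \right)} = -30 + O$
$\left(-4830 + a{\left(19 \right)}\right) \left(238 - 3269\right) = \left(-4830 + \left(-30 + 19\right)\right) \left(238 - 3269\right) = \left(-4830 - 11\right) \left(-3031\right) = \left(-4841\right) \left(-3031\right) = 14673071$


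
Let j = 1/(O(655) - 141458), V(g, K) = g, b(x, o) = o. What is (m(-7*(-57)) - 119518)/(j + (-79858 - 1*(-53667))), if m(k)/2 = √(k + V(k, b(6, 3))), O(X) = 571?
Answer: 1202752319/263569387 - 140887*√798/1844985709 ≈ 4.5612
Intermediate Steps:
m(k) = 2*√2*√k (m(k) = 2*√(k + k) = 2*√(2*k) = 2*(√2*√k) = 2*√2*√k)
j = -1/140887 (j = 1/(571 - 141458) = 1/(-140887) = -1/140887 ≈ -7.0979e-6)
(m(-7*(-57)) - 119518)/(j + (-79858 - 1*(-53667))) = (2*√2*√(-7*(-57)) - 119518)/(-1/140887 + (-79858 - 1*(-53667))) = (2*√2*√399 - 119518)/(-1/140887 + (-79858 + 53667)) = (2*√798 - 119518)/(-1/140887 - 26191) = (-119518 + 2*√798)/(-3689971418/140887) = (-119518 + 2*√798)*(-140887/3689971418) = 1202752319/263569387 - 140887*√798/1844985709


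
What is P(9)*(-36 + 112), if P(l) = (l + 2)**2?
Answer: 9196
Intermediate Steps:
P(l) = (2 + l)**2
P(9)*(-36 + 112) = (2 + 9)**2*(-36 + 112) = 11**2*76 = 121*76 = 9196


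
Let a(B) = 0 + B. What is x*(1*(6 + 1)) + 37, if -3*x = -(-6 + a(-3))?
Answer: 16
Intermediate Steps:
a(B) = B
x = -3 (x = -(-1)*1*(-6 - 3)/3 = -(-1)*1*(-9)/3 = -(-1)*(-9)/3 = -1/3*9 = -3)
x*(1*(6 + 1)) + 37 = -3*(6 + 1) + 37 = -3*7 + 37 = -21 + 37 = 16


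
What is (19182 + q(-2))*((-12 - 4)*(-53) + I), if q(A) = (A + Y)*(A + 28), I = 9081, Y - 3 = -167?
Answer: 147604514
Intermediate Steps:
Y = -164 (Y = 3 - 167 = -164)
q(A) = (-164 + A)*(28 + A) (q(A) = (A - 164)*(A + 28) = (-164 + A)*(28 + A))
(19182 + q(-2))*((-12 - 4)*(-53) + I) = (19182 + (-4592 + (-2)² - 136*(-2)))*((-12 - 4)*(-53) + 9081) = (19182 + (-4592 + 4 + 272))*(-16*(-53) + 9081) = (19182 - 4316)*(848 + 9081) = 14866*9929 = 147604514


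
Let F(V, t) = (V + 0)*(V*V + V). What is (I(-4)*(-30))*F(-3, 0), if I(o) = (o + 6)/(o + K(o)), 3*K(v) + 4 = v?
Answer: -162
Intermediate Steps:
K(v) = -4/3 + v/3
F(V, t) = V*(V + V²) (F(V, t) = V*(V² + V) = V*(V + V²))
I(o) = (6 + o)/(-4/3 + 4*o/3) (I(o) = (o + 6)/(o + (-4/3 + o/3)) = (6 + o)/(-4/3 + 4*o/3))
(I(-4)*(-30))*F(-3, 0) = ((3*(6 - 4)/(4*(-1 - 4)))*(-30))*((-3)²*(1 - 3)) = (((¾)*2/(-5))*(-30))*(9*(-2)) = (((¾)*(-⅕)*2)*(-30))*(-18) = -3/10*(-30)*(-18) = 9*(-18) = -162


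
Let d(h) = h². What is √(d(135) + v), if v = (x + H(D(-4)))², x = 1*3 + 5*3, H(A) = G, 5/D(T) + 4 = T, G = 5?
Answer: √18754 ≈ 136.95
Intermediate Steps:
D(T) = 5/(-4 + T)
H(A) = 5
x = 18 (x = 3 + 15 = 18)
v = 529 (v = (18 + 5)² = 23² = 529)
√(d(135) + v) = √(135² + 529) = √(18225 + 529) = √18754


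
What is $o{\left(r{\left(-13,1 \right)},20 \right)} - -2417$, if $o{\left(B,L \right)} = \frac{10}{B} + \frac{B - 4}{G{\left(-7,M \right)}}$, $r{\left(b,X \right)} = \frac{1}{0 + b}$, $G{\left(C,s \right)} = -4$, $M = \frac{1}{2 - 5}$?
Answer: $\frac{118977}{52} \approx 2288.0$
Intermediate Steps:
$M = - \frac{1}{3}$ ($M = \frac{1}{-3} = - \frac{1}{3} \approx -0.33333$)
$r{\left(b,X \right)} = \frac{1}{b}$
$o{\left(B,L \right)} = 1 + \frac{10}{B} - \frac{B}{4}$ ($o{\left(B,L \right)} = \frac{10}{B} + \frac{B - 4}{-4} = \frac{10}{B} + \left(B - 4\right) \left(- \frac{1}{4}\right) = \frac{10}{B} + \left(-4 + B\right) \left(- \frac{1}{4}\right) = \frac{10}{B} - \left(-1 + \frac{B}{4}\right) = 1 + \frac{10}{B} - \frac{B}{4}$)
$o{\left(r{\left(-13,1 \right)},20 \right)} - -2417 = \left(1 + \frac{10}{\frac{1}{-13}} - \frac{1}{4 \left(-13\right)}\right) - -2417 = \left(1 + \frac{10}{- \frac{1}{13}} - - \frac{1}{52}\right) + 2417 = \left(1 + 10 \left(-13\right) + \frac{1}{52}\right) + 2417 = \left(1 - 130 + \frac{1}{52}\right) + 2417 = - \frac{6707}{52} + 2417 = \frac{118977}{52}$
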